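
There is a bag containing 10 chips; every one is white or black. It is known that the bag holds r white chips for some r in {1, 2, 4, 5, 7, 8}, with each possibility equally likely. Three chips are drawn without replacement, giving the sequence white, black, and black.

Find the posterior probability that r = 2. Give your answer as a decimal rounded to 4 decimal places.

The likelihood of the observed sequence under each hypothesis: P(data | r = 1) = (1/10)(9/9)(8/8) = 1/10; P(data | r = 2) = (2/10)(8/9)(7/8) = 7/45; P(data | r = 4) = (4/10)(6/9)(5/8) = 1/6; P(data | r = 5) = (5/10)(5/9)(4/8) = 5/36; P(data | r = 7) = (7/10)(3/9)(2/8) = 7/120; P(data | r = 8) = (8/10)(2/9)(1/8) = 1/45.
The prior-weighted likelihoods are 1/6 · 1/10 = 1/60, 1/6 · 7/45 = 7/270, 1/6 · 1/6 = 1/36, 1/6 · 5/36 = 5/216, 1/6 · 7/120 = 7/720, 1/6 · 1/45 = 1/270; summing to 77/720.
Hence P(r = 2 | data) = (7/270) / (77/720) = 8/33.

0.2424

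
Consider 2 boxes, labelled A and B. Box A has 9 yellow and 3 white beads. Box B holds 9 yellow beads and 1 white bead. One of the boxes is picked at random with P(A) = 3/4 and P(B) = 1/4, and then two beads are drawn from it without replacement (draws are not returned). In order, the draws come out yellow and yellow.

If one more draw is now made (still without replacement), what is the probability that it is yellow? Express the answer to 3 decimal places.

For each hypothesis, P(data | H) works out to: P(data | box A) = (9/12)(8/11) = 6/11; P(data | box B) = (9/10)(8/9) = 4/5.
Weighting by the prior gives 3/4 · 6/11 = 9/22, 1/4 · 4/5 = 1/5; with total 67/110.
The posterior is then P(box A | data) = 45/67, P(box B | data) = 22/67.
Averaging over the posterior, P(yellow next | data) = (7/10)(45/67) + (7/8)(22/67) = 203/268.

0.757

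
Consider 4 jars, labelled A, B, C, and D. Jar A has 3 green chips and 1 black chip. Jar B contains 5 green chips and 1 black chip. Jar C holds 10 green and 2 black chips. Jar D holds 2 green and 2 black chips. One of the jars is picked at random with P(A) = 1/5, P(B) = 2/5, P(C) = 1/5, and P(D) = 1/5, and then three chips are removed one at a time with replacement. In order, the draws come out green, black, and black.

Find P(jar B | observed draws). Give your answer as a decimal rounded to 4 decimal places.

For each hypothesis, P(data | H) works out to: P(data | jar A) = (3/4)(1/4)(1/4) = 0.046875; P(data | jar B) = (5/6)(1/6)(1/6) = 0.023148; P(data | jar C) = (10/12)(2/12)(2/12) = 0.023148; P(data | jar D) = (2/4)(2/4)(2/4) = 0.125.
Multiplying each by its prior: 1/5 · 0.046875 = 0.009375, 2/5 · 0.023148 = 0.0092593, 1/5 · 0.023148 = 0.0046296, 1/5 · 0.125 = 0.025; these sum to 0.048264.
So P(jar B | data) = (0.0092593) / (0.048264) = 0.19185.

0.1918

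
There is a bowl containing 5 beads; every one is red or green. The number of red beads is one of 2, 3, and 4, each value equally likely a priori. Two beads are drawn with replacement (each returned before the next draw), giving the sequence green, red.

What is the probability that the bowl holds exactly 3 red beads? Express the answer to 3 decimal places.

Compute the likelihood of the observed sequence for each case: P(data | r = 2) = (3/5)(2/5) = 6/25; P(data | r = 3) = (2/5)(3/5) = 6/25; P(data | r = 4) = (1/5)(4/5) = 4/25.
Multiplying each by its prior: 1/3 · 6/25 = 2/25, 1/3 · 6/25 = 2/25, 1/3 · 4/25 = 4/75; these sum to 16/75.
By Bayes' rule, P(r = 3 | data) = (2/25) / (16/75) = 3/8.

0.375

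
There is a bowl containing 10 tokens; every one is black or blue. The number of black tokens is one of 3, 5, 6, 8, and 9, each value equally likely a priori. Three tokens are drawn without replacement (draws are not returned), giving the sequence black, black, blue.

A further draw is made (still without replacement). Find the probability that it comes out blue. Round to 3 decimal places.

The likelihood of the observed sequence under each hypothesis: P(data | r = 3) = (3/10)(2/9)(7/8) = 0.058333; P(data | r = 5) = (5/10)(4/9)(5/8) = 0.13889; P(data | r = 6) = (6/10)(5/9)(4/8) = 0.16667; P(data | r = 8) = (8/10)(7/9)(2/8) = 0.15556; P(data | r = 9) = (9/10)(8/9)(1/8) = 0.1.
Multiplying each by its prior: 1/5 · 0.058333 = 0.011667, 1/5 · 0.13889 = 0.027778, 1/5 · 0.16667 = 0.033333, 1/5 · 0.15556 = 0.031111, 1/5 · 0.1 = 0.02; summing to 0.12389.
Normalising, the posterior is P(r = 3 | data) = 0.09417, P(r = 5 | data) = 0.22422, P(r = 6 | data) = 0.26906, P(r = 8 | data) = 0.25112, P(r = 9 | data) = 0.16143.
Averaging over the posterior, P(blue next | data) = (6/7)(0.09417) + (4/7)(0.22422) + (3/7)(0.26906) + (1/7)(0.25112) + (0)(0.16143) = 0.36003.

0.360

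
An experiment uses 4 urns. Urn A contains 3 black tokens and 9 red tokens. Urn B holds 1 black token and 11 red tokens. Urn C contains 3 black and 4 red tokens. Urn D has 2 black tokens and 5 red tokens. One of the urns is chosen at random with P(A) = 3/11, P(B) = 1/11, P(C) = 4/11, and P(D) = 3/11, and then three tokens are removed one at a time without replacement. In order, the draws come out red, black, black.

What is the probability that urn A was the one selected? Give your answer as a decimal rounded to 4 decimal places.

0.1698

The likelihood of the observed sequence under each hypothesis: P(data | urn A) = (9/12)(3/11)(2/10) = 0.040909; P(data | urn B) = (11/12)(1/11)(0/10) = 0; P(data | urn C) = (4/7)(3/6)(2/5) = 0.11429; P(data | urn D) = (5/7)(2/6)(1/5) = 0.047619.
Weighting by the prior gives 3/11 · 0.040909 = 0.011157, 1/11 · 0 = 0, 4/11 · 0.11429 = 0.041558, 3/11 · 0.047619 = 0.012987; summing to 0.065702.
So P(urn A | data) = (0.011157) / (0.065702) = 0.16981.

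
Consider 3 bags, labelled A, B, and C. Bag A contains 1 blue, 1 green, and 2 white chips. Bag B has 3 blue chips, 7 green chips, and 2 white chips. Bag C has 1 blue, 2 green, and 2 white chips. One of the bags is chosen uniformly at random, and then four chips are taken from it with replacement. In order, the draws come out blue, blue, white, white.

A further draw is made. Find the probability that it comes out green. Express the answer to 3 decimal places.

Compute the likelihood of the observed sequence for each case: P(data | bag A) = (1/4)(1/4)(2/4)(2/4) = 0.015625; P(data | bag B) = (3/12)(3/12)(2/12)(2/12) = 0.0017361; P(data | bag C) = (1/5)(1/5)(2/5)(2/5) = 0.0064.
Multiplying each by its prior: 1/3 · 0.015625 = 0.0052083, 1/3 · 0.0017361 = 0.0005787, 1/3 · 0.0064 = 0.0021333; summing to 0.0079204.
The posterior is then P(bag A | data) = 0.65759, P(bag B | data) = 0.073065, P(bag C | data) = 0.26935.
So P(green next | data) = Σ P(green next | H) P(H | data) = (1/4)(0.65759) + (7/12)(0.073065) + (2/5)(0.26935) = 0.31476.

0.315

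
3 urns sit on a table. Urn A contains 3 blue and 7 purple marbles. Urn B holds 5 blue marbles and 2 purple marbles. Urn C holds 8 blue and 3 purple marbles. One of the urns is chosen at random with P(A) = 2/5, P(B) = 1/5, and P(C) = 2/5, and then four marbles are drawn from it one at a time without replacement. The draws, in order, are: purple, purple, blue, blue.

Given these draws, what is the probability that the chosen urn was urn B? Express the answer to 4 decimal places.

0.2048

Compute the likelihood of the observed sequence for each case: P(data | urn A) = (7/10)(6/9)(3/8)(2/7) = 0.05; P(data | urn B) = (2/7)(1/6)(5/5)(4/4) = 0.047619; P(data | urn C) = (3/11)(2/10)(8/9)(7/8) = 0.042424.
Multiplying each by its prior: 2/5 · 0.05 = 0.02, 1/5 · 0.047619 = 0.0095238, 2/5 · 0.042424 = 0.01697; summing to 0.046494.
So P(urn B | data) = (0.0095238) / (0.046494) = 0.20484.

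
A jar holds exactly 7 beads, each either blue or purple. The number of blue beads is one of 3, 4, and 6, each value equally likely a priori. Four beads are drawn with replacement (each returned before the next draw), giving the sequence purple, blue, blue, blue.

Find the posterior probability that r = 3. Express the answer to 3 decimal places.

Compute the likelihood of the observed sequence for each case: P(data | r = 3) = (4/7)(3/7)(3/7)(3/7) = 0.044981; P(data | r = 4) = (3/7)(4/7)(4/7)(4/7) = 0.079967; P(data | r = 6) = (1/7)(6/7)(6/7)(6/7) = 0.089963.
Multiplying each by its prior: 1/3 · 0.044981 = 0.014994, 1/3 · 0.079967 = 0.026656, 1/3 · 0.089963 = 0.029988; these sum to 0.071637.
Hence P(r = 3 | data) = (0.014994) / (0.071637) = 0.2093.

0.209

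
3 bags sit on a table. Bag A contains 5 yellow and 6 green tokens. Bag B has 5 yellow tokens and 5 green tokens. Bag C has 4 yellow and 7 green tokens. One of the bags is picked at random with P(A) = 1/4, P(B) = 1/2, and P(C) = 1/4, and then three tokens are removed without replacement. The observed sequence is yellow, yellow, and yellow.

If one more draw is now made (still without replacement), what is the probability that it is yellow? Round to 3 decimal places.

For each hypothesis, P(data | H) works out to: P(data | bag A) = (5/11)(4/10)(3/9) = 0.060606; P(data | bag B) = (5/10)(4/9)(3/8) = 0.083333; P(data | bag C) = (4/11)(3/10)(2/9) = 0.024242.
Weighting by the prior gives 1/4 · 0.060606 = 0.015152, 1/2 · 0.083333 = 0.041667, 1/4 · 0.024242 = 0.0060606; with total 0.062879.
Dividing through by the total gives posterior P(bag A | data) = 0.24096, P(bag B | data) = 0.66265, P(bag C | data) = 0.096386.
The predictive probability is P(yellow next | data) = (1/4)(0.24096) + (2/7)(0.66265) + (1/8)(0.096386) = 0.26162.

0.262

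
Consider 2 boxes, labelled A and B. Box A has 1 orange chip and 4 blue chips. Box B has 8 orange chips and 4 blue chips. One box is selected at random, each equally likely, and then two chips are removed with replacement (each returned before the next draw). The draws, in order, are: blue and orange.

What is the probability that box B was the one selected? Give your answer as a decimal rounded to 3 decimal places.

0.581

Under each hypothesis, the probability of the observed sequence is: P(data | box A) = (4/5)(1/5) = 4/25; P(data | box B) = (4/12)(8/12) = 2/9.
Multiplying each by its prior: 1/2 · 4/25 = 2/25, 1/2 · 2/9 = 1/9; these sum to 43/225.
Therefore the posterior P(box B | data) = (1/9) / (43/225) = 25/43.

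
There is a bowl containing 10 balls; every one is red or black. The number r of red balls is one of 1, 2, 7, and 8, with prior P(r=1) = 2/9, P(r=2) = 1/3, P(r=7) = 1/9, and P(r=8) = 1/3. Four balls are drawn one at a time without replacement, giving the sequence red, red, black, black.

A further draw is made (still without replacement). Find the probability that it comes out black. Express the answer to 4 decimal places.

For each hypothesis, P(data | H) works out to: P(data | r = 1) = (1/10)(0/9) = 0; P(data | r = 2) = (2/10)(1/9)(8/8)(7/7) = 1/45; P(data | r = 7) = (7/10)(6/9)(3/8)(2/7) = 1/20; P(data | r = 8) = (8/10)(7/9)(2/8)(1/7) = 1/45.
Multiplying each by its prior: 2/9 · 0 = 0, 1/3 · 1/45 = 1/135, 1/9 · 1/20 = 1/180, 1/3 · 1/45 = 1/135; with total 11/540.
Normalising, the posterior is P(r = 1 | data) = 0, P(r = 2 | data) = 4/11, P(r = 7 | data) = 3/11, P(r = 8 | data) = 4/11.
Averaging over the posterior, P(black next | data) = (1)(4/11) + (1/6)(3/11) + (0)(4/11) = 9/22.

0.4091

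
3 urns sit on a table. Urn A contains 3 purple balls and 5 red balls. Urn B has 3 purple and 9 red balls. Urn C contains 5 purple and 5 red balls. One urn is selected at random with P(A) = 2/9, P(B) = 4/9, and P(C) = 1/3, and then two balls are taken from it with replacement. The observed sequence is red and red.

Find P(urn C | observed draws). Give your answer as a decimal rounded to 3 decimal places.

0.198

Under each hypothesis, the probability of the observed sequence is: P(data | urn A) = (5/8)(5/8) = 25/64; P(data | urn B) = (9/12)(9/12) = 9/16; P(data | urn C) = (5/10)(5/10) = 1/4.
Weighting by the prior gives 2/9 · 25/64 = 25/288, 4/9 · 9/16 = 1/4, 1/3 · 1/4 = 1/12; these sum to 121/288.
Therefore the posterior P(urn C | data) = (1/12) / (121/288) = 24/121.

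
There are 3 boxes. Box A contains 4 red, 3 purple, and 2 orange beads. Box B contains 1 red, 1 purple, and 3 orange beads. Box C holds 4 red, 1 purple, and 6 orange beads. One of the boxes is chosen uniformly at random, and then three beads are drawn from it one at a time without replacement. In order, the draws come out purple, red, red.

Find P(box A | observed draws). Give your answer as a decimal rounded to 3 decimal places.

0.855

For each hypothesis, P(data | H) works out to: P(data | box A) = (3/9)(4/8)(3/7) = 0.071429; P(data | box B) = (1/5)(1/4)(0/3) = 0; P(data | box C) = (1/11)(4/10)(3/9) = 0.012121.
Weighting by the prior gives 1/3 · 0.071429 = 0.02381, 1/3 · 0 = 0, 1/3 · 0.012121 = 0.0040404; with total 0.02785.
Therefore the posterior P(box A | data) = (0.02381) / (0.02785) = 0.85492.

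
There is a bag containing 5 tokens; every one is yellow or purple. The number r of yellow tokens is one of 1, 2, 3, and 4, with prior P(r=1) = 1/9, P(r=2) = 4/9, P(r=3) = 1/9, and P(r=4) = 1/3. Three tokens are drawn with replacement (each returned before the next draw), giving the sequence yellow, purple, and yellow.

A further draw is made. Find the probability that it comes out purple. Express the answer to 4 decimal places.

The likelihood of the observed sequence under each hypothesis: P(data | r = 1) = (1/5)(4/5)(1/5) = 0.032; P(data | r = 2) = (2/5)(3/5)(2/5) = 0.096; P(data | r = 3) = (3/5)(2/5)(3/5) = 0.144; P(data | r = 4) = (4/5)(1/5)(4/5) = 0.128.
Multiplying each by its prior: 1/9 · 0.032 = 0.0035556, 4/9 · 0.096 = 0.042667, 1/9 · 0.144 = 0.016, 1/3 · 0.128 = 0.042667; with total 0.10489.
The posterior is then P(r = 1 | data) = 0.033898, P(r = 2 | data) = 0.40678, P(r = 3 | data) = 0.15254, P(r = 4 | data) = 0.40678.
So P(purple next | data) = Σ P(purple next | H) P(H | data) = (4/5)(0.033898) + (3/5)(0.40678) + (2/5)(0.15254) + (1/5)(0.40678) = 0.41356.

0.4136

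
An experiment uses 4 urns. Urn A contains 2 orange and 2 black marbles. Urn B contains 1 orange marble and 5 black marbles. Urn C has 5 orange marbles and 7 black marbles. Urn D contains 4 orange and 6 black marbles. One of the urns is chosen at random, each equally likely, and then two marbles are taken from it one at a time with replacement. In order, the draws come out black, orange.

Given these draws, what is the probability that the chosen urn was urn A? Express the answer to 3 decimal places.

For each hypothesis, P(data | H) works out to: P(data | urn A) = (2/4)(2/4) = 0.25; P(data | urn B) = (5/6)(1/6) = 0.13889; P(data | urn C) = (7/12)(5/12) = 0.24306; P(data | urn D) = (6/10)(4/10) = 0.24.
Weighting by the prior gives 1/4 · 0.25 = 0.0625, 1/4 · 0.13889 = 0.034722, 1/4 · 0.24306 = 0.060764, 1/4 · 0.24 = 0.06; summing to 0.21799.
So P(urn A | data) = (0.0625) / (0.21799) = 0.28672.

0.287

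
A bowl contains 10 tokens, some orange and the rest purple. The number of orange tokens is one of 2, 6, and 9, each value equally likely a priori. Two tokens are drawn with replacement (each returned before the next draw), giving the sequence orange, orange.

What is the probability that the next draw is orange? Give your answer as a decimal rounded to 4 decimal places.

0.7876

The likelihood of the observed sequence under each hypothesis: P(data | r = 2) = (2/10)(2/10) = 1/25; P(data | r = 6) = (6/10)(6/10) = 9/25; P(data | r = 9) = (9/10)(9/10) = 81/100.
Multiplying each by its prior: 1/3 · 1/25 = 1/75, 1/3 · 9/25 = 3/25, 1/3 · 81/100 = 27/100; these sum to 121/300.
Dividing through by the total gives posterior P(r = 2 | data) = 0.033058, P(r = 6 | data) = 0.29752, P(r = 9 | data) = 0.66942.
So P(orange next | data) = Σ P(orange next | H) P(H | data) = (1/5)(0.033058) + (3/5)(0.29752) + (9/10)(0.66942) = 0.7876.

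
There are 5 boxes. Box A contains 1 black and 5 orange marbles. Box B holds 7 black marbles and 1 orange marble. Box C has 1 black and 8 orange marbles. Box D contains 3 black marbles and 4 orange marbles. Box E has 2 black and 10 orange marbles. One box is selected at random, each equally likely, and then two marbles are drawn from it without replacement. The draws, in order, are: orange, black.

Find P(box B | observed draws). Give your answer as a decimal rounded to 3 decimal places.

The likelihood of the observed sequence under each hypothesis: P(data | box A) = (5/6)(1/5) = 0.16667; P(data | box B) = (1/8)(7/7) = 0.125; P(data | box C) = (8/9)(1/8) = 0.11111; P(data | box D) = (4/7)(3/6) = 0.28571; P(data | box E) = (10/12)(2/11) = 0.15152.
The prior-weighted likelihoods are 1/5 · 0.16667 = 0.033333, 1/5 · 0.125 = 0.025, 1/5 · 0.11111 = 0.022222, 1/5 · 0.28571 = 0.057143, 1/5 · 0.15152 = 0.030303; summing to 0.168.
Hence P(box B | data) = (0.025) / (0.168) = 0.14881.

0.149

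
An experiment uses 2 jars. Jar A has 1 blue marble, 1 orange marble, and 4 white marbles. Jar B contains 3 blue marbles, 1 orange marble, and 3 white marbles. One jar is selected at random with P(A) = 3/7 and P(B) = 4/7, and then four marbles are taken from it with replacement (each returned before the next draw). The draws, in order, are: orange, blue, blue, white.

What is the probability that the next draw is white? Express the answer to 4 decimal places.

The likelihood of the observed sequence under each hypothesis: P(data | jar A) = (1/6)(1/6)(1/6)(4/6) = 0.0030864; P(data | jar B) = (1/7)(3/7)(3/7)(3/7) = 0.011245.
Multiplying each by its prior: 3/7 · 0.0030864 = 0.0013228, 4/7 · 0.011245 = 0.0064259; with total 0.0077486.
Dividing through by the total gives posterior P(jar A | data) = 0.17071, P(jar B | data) = 0.82929.
Averaging over the posterior, P(white next | data) = (2/3)(0.17071) + (3/7)(0.82929) = 0.46922.

0.4692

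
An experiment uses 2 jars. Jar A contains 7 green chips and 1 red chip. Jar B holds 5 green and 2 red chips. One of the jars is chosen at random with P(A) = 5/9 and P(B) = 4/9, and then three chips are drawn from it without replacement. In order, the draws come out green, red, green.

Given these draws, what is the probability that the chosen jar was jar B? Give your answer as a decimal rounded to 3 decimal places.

Under each hypothesis, the probability of the observed sequence is: P(data | jar A) = (7/8)(1/7)(6/6) = 0.125; P(data | jar B) = (5/7)(2/6)(4/5) = 0.19048.
Weighting by the prior gives 5/9 · 0.125 = 0.069444, 4/9 · 0.19048 = 0.084656; these sum to 0.1541.
By Bayes' rule, P(jar B | data) = (0.084656) / (0.1541) = 0.54936.

0.549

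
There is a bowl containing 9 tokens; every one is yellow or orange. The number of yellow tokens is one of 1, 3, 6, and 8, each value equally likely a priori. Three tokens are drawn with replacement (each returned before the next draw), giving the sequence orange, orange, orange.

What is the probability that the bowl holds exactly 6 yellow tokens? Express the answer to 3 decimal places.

Under each hypothesis, the probability of the observed sequence is: P(data | r = 1) = (8/9)(8/9)(8/9) = 0.70233; P(data | r = 3) = (6/9)(6/9)(6/9) = 0.2963; P(data | r = 6) = (3/9)(3/9)(3/9) = 0.037037; P(data | r = 8) = (1/9)(1/9)(1/9) = 0.0013717.
Multiplying each by its prior: 1/4 · 0.70233 = 0.17558, 1/4 · 0.2963 = 0.074074, 1/4 · 0.037037 = 0.0092593, 1/4 · 0.0013717 = 0.00034294; summing to 0.25926.
Hence P(r = 6 | data) = (0.0092593) / (0.25926) = 0.035714.

0.036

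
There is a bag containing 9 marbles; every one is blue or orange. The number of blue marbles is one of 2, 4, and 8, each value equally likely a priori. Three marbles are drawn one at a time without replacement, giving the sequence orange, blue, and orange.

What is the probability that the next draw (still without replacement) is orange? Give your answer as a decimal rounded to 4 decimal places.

Compute the likelihood of the observed sequence for each case: P(data | r = 2) = (7/9)(2/8)(6/7) = 1/6; P(data | r = 4) = (5/9)(4/8)(4/7) = 10/63; P(data | r = 8) = (1/9)(8/8)(0/7) = 0.
Multiplying each by its prior: 1/3 · 1/6 = 1/18, 1/3 · 10/63 = 10/189, 1/3 · 0 = 0; these sum to 41/378.
Normalising, the posterior is P(r = 2 | data) = 21/41, P(r = 4 | data) = 20/41, P(r = 8 | data) = 0.
Averaging over the posterior, P(orange next | data) = (5/6)(21/41) + (1/2)(20/41) = 55/82.

0.6707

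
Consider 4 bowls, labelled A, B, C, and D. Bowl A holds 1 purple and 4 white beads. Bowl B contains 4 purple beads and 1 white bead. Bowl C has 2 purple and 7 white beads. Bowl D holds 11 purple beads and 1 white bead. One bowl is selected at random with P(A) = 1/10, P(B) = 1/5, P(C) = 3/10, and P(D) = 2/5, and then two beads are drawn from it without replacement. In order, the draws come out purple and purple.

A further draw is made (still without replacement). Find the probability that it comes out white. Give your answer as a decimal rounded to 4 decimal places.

0.1769

Compute the likelihood of the observed sequence for each case: P(data | bowl A) = (1/5)(0/4) = 0; P(data | bowl B) = (4/5)(3/4) = 3/5; P(data | bowl C) = (2/9)(1/8) = 1/36; P(data | bowl D) = (11/12)(10/11) = 5/6.
Multiplying each by its prior: 1/10 · 0 = 0, 1/5 · 3/5 = 3/25, 3/10 · 1/36 = 1/120, 2/5 · 5/6 = 1/3; summing to 277/600.
Dividing through by the total gives posterior P(bowl A | data) = 0, P(bowl B | data) = 72/277, P(bowl C | data) = 5/277, P(bowl D | data) = 200/277.
The predictive probability is P(white next | data) = (1/3)(72/277) + (1)(5/277) + (1/10)(200/277) = 49/277.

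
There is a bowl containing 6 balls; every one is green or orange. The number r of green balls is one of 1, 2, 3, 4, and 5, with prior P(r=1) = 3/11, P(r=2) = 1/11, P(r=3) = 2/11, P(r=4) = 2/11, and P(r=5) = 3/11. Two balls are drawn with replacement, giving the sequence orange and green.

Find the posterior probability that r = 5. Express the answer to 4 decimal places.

0.2083

Compute the likelihood of the observed sequence for each case: P(data | r = 1) = (5/6)(1/6) = 5/36; P(data | r = 2) = (4/6)(2/6) = 2/9; P(data | r = 3) = (3/6)(3/6) = 1/4; P(data | r = 4) = (2/6)(4/6) = 2/9; P(data | r = 5) = (1/6)(5/6) = 5/36.
The prior-weighted likelihoods are 3/11 · 5/36 = 5/132, 1/11 · 2/9 = 2/99, 2/11 · 1/4 = 1/22, 2/11 · 2/9 = 4/99, 3/11 · 5/36 = 5/132; summing to 2/11.
By Bayes' rule, P(r = 5 | data) = (5/132) / (2/11) = 5/24.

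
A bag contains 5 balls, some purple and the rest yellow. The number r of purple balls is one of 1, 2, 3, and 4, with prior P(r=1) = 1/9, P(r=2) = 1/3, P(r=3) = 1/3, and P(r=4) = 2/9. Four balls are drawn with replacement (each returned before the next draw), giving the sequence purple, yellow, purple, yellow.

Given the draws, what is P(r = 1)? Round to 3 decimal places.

Compute the likelihood of the observed sequence for each case: P(data | r = 1) = (1/5)(4/5)(1/5)(4/5) = 0.0256; P(data | r = 2) = (2/5)(3/5)(2/5)(3/5) = 0.0576; P(data | r = 3) = (3/5)(2/5)(3/5)(2/5) = 0.0576; P(data | r = 4) = (4/5)(1/5)(4/5)(1/5) = 0.0256.
Weighting by the prior gives 1/9 · 0.0256 = 0.0028444, 1/3 · 0.0576 = 0.0192, 1/3 · 0.0576 = 0.0192, 2/9 · 0.0256 = 0.0056889; summing to 0.046933.
Hence P(r = 1 | data) = (0.0028444) / (0.046933) = 0.060606.

0.061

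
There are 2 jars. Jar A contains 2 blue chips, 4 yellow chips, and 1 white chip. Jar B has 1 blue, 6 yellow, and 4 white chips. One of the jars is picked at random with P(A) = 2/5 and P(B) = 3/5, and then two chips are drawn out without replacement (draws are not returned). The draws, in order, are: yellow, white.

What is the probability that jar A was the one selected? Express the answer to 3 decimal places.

0.225

Under each hypothesis, the probability of the observed sequence is: P(data | jar A) = (4/7)(1/6) = 0.095238; P(data | jar B) = (6/11)(4/10) = 0.21818.
The prior-weighted likelihoods are 2/5 · 0.095238 = 0.038095, 3/5 · 0.21818 = 0.13091; with total 0.169.
Hence P(jar A | data) = (0.038095) / (0.169) = 0.22541.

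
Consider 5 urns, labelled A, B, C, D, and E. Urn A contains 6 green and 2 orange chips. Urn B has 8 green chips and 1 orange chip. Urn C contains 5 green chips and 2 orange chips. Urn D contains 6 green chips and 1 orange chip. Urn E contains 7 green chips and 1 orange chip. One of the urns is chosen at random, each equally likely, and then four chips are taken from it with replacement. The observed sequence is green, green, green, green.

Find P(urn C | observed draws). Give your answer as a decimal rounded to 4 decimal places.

The likelihood of the observed sequence under each hypothesis: P(data | urn A) = (6/8)(6/8)(6/8)(6/8) = 0.31641; P(data | urn B) = (8/9)(8/9)(8/9)(8/9) = 0.6243; P(data | urn C) = (5/7)(5/7)(5/7)(5/7) = 0.26031; P(data | urn D) = (6/7)(6/7)(6/7)(6/7) = 0.53978; P(data | urn E) = (7/8)(7/8)(7/8)(7/8) = 0.58618.
Multiplying each by its prior: 1/5 · 0.31641 = 0.063281, 1/5 · 0.6243 = 0.12486, 1/5 · 0.26031 = 0.052062, 1/5 · 0.53978 = 0.10796, 1/5 · 0.58618 = 0.11724; summing to 0.46539.
So P(urn C | data) = (0.052062) / (0.46539) = 0.11187.

0.1119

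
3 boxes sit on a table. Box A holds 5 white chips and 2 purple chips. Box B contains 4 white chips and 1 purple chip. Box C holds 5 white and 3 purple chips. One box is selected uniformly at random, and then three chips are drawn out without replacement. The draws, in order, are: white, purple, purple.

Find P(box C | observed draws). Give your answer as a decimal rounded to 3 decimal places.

The likelihood of the observed sequence under each hypothesis: P(data | box A) = (5/7)(2/6)(1/5) = 1/21; P(data | box B) = (4/5)(1/4)(0/3) = 0; P(data | box C) = (5/8)(3/7)(2/6) = 5/56.
The prior-weighted likelihoods are 1/3 · 1/21 = 1/63, 1/3 · 0 = 0, 1/3 · 5/56 = 5/168; these sum to 23/504.
So P(box C | data) = (5/168) / (23/504) = 15/23.

0.652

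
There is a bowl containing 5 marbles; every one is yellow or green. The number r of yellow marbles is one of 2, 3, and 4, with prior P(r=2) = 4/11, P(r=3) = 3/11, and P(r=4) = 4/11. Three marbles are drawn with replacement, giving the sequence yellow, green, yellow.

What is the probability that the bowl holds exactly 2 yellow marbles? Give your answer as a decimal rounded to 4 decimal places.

0.2892

The likelihood of the observed sequence under each hypothesis: P(data | r = 2) = (2/5)(3/5)(2/5) = 0.096; P(data | r = 3) = (3/5)(2/5)(3/5) = 0.144; P(data | r = 4) = (4/5)(1/5)(4/5) = 0.128.
The prior-weighted likelihoods are 4/11 · 0.096 = 0.034909, 3/11 · 0.144 = 0.039273, 4/11 · 0.128 = 0.046545; with total 0.12073.
Hence P(r = 2 | data) = (0.034909) / (0.12073) = 0.28916.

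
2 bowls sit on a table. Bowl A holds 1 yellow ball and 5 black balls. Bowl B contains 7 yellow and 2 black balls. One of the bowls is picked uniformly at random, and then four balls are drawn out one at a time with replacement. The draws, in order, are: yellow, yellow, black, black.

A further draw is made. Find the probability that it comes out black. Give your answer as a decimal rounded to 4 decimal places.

0.4620

For each hypothesis, P(data | H) works out to: P(data | bowl A) = (1/6)(1/6)(5/6)(5/6) = 0.01929; P(data | bowl B) = (7/9)(7/9)(2/9)(2/9) = 0.029873.
Weighting by the prior gives 1/2 · 0.01929 = 0.0096451, 1/2 · 0.029873 = 0.014937; summing to 0.024582.
Dividing through by the total gives posterior P(bowl A | data) = 0.39237, P(bowl B | data) = 0.60763.
Averaging over the posterior, P(black next | data) = (5/6)(0.39237) + (2/9)(0.60763) = 0.462.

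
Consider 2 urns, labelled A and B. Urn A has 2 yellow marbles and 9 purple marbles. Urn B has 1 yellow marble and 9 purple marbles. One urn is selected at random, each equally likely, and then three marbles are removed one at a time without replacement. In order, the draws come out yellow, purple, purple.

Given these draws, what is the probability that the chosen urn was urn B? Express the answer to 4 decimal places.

Compute the likelihood of the observed sequence for each case: P(data | urn A) = (2/11)(9/10)(8/9) = 8/55; P(data | urn B) = (1/10)(9/9)(8/8) = 1/10.
Multiplying each by its prior: 1/2 · 8/55 = 4/55, 1/2 · 1/10 = 1/20; with total 27/220.
By Bayes' rule, P(urn B | data) = (1/20) / (27/220) = 11/27.

0.4074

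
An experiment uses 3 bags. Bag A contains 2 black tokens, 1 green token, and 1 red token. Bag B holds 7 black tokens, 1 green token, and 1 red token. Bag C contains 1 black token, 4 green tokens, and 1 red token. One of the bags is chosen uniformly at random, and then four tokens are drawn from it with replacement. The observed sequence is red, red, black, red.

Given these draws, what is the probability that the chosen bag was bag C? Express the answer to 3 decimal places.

The likelihood of the observed sequence under each hypothesis: P(data | bag A) = (1/4)(1/4)(2/4)(1/4) = 0.0078125; P(data | bag B) = (1/9)(1/9)(7/9)(1/9) = 0.0010669; P(data | bag C) = (1/6)(1/6)(1/6)(1/6) = 0.0007716.
Weighting by the prior gives 1/3 · 0.0078125 = 0.0026042, 1/3 · 0.0010669 = 0.00035564, 1/3 · 0.0007716 = 0.0002572; summing to 0.003217.
So P(bag C | data) = (0.0002572) / (0.003217) = 0.079951.

0.080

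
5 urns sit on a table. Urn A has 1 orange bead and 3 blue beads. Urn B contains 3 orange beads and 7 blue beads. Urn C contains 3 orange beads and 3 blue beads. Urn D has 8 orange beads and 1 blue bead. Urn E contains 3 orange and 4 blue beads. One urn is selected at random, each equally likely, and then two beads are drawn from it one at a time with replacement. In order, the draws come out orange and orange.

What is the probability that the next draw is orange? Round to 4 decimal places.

Compute the likelihood of the observed sequence for each case: P(data | urn A) = (1/4)(1/4) = 0.0625; P(data | urn B) = (3/10)(3/10) = 0.09; P(data | urn C) = (3/6)(3/6) = 0.25; P(data | urn D) = (8/9)(8/9) = 0.79012; P(data | urn E) = (3/7)(3/7) = 0.18367.
Weighting by the prior gives 1/5 · 0.0625 = 0.0125, 1/5 · 0.09 = 0.018, 1/5 · 0.25 = 0.05, 1/5 · 0.79012 = 0.15802, 1/5 · 0.18367 = 0.036735; summing to 0.27526.
The posterior is then P(urn A | data) = 0.045412, P(urn B | data) = 0.065393, P(urn C | data) = 0.18165, P(urn D | data) = 0.57409, P(urn E | data) = 0.13345.
The predictive probability is P(orange next | data) = (1/4)(0.045412) + (3/10)(0.065393) + (1/2)(0.18165) + (8/9)(0.57409) + (3/7)(0.13345) = 0.68929.

0.6893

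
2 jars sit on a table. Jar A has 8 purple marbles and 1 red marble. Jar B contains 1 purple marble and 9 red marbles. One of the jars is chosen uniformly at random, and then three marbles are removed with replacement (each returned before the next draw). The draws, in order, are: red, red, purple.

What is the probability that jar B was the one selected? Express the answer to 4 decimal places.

The likelihood of the observed sequence under each hypothesis: P(data | jar A) = (1/9)(1/9)(8/9) = 0.010974; P(data | jar B) = (9/10)(9/10)(1/10) = 0.081.
Weighting by the prior gives 1/2 · 0.010974 = 0.005487, 1/2 · 0.081 = 0.0405; with total 0.045987.
Therefore the posterior P(jar B | data) = (0.0405) / (0.045987) = 0.88068.

0.8807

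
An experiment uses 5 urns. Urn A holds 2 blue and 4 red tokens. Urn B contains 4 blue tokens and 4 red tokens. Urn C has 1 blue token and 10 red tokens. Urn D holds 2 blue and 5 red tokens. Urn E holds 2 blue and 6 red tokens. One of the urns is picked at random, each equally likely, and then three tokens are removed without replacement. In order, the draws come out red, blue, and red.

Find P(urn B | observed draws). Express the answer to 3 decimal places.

0.178

Compute the likelihood of the observed sequence for each case: P(data | urn A) = (4/6)(2/5)(3/4) = 0.2; P(data | urn B) = (4/8)(4/7)(3/6) = 0.14286; P(data | urn C) = (10/11)(1/10)(9/9) = 0.090909; P(data | urn D) = (5/7)(2/6)(4/5) = 0.19048; P(data | urn E) = (6/8)(2/7)(5/6) = 0.17857.
Weighting by the prior gives 1/5 · 0.2 = 0.04, 1/5 · 0.14286 = 0.028571, 1/5 · 0.090909 = 0.018182, 1/5 · 0.19048 = 0.038095, 1/5 · 0.17857 = 0.035714; summing to 0.16056.
Therefore the posterior P(urn B | data) = (0.028571) / (0.16056) = 0.17795.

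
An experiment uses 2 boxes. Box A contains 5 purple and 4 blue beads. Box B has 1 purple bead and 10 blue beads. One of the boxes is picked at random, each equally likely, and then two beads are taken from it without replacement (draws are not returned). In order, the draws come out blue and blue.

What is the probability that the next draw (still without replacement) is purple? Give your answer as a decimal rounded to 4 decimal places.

0.2132

The likelihood of the observed sequence under each hypothesis: P(data | box A) = (4/9)(3/8) = 1/6; P(data | box B) = (10/11)(9/10) = 9/11.
The prior-weighted likelihoods are 1/2 · 1/6 = 1/12, 1/2 · 9/11 = 9/22; summing to 65/132.
Dividing through by the total gives posterior P(box A | data) = 11/65, P(box B | data) = 54/65.
So P(purple next | data) = Σ P(purple next | H) P(H | data) = (5/7)(11/65) + (1/9)(54/65) = 97/455.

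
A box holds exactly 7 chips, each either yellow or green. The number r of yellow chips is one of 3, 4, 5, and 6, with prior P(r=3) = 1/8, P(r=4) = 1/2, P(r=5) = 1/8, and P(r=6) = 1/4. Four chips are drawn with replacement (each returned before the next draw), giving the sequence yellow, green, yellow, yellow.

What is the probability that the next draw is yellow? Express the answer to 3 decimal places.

For each hypothesis, P(data | H) works out to: P(data | r = 3) = (3/7)(4/7)(3/7)(3/7) = 0.044981; P(data | r = 4) = (4/7)(3/7)(4/7)(4/7) = 0.079967; P(data | r = 5) = (5/7)(2/7)(5/7)(5/7) = 0.10412; P(data | r = 6) = (6/7)(1/7)(6/7)(6/7) = 0.089963.
Multiplying each by its prior: 1/8 · 0.044981 = 0.0056227, 1/2 · 0.079967 = 0.039983, 1/8 · 0.10412 = 0.013015, 1/4 · 0.089963 = 0.022491; these sum to 0.081112.
The posterior is then P(r = 3 | data) = 0.06932, P(r = 4 | data) = 0.49294, P(r = 5 | data) = 0.16046, P(r = 6 | data) = 0.27728.
The predictive probability is P(yellow next | data) = (3/7)(0.06932) + (4/7)(0.49294) + (5/7)(0.16046) + (6/7)(0.27728) = 0.66367.

0.664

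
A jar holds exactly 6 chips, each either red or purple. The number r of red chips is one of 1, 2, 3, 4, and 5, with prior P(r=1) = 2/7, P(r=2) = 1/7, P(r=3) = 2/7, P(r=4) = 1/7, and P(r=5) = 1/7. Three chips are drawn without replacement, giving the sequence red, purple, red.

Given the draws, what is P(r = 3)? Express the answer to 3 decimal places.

Compute the likelihood of the observed sequence for each case: P(data | r = 1) = (1/6)(5/5)(0/4) = 0; P(data | r = 2) = (2/6)(4/5)(1/4) = 1/15; P(data | r = 3) = (3/6)(3/5)(2/4) = 3/20; P(data | r = 4) = (4/6)(2/5)(3/4) = 1/5; P(data | r = 5) = (5/6)(1/5)(4/4) = 1/6.
Multiplying each by its prior: 2/7 · 0 = 0, 1/7 · 1/15 = 1/105, 2/7 · 3/20 = 3/70, 1/7 · 1/5 = 1/35, 1/7 · 1/6 = 1/42; summing to 11/105.
By Bayes' rule, P(r = 3 | data) = (3/70) / (11/105) = 9/22.

0.409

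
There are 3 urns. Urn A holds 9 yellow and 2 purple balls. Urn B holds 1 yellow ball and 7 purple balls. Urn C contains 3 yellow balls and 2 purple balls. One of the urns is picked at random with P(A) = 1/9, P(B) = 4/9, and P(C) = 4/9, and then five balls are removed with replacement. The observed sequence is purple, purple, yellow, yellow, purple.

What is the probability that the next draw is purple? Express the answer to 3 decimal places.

Under each hypothesis, the probability of the observed sequence is: P(data | urn A) = (2/11)(2/11)(9/11)(9/11)(2/11) = 0.0040236; P(data | urn B) = (7/8)(7/8)(1/8)(1/8)(7/8) = 0.010468; P(data | urn C) = (2/5)(2/5)(3/5)(3/5)(2/5) = 0.02304.
Multiplying each by its prior: 1/9 · 0.0040236 = 0.00044706, 4/9 · 0.010468 = 0.0046522, 4/9 · 0.02304 = 0.01024; with total 0.015339.
Normalising, the posterior is P(urn A | data) = 0.029145, P(urn B | data) = 0.30329, P(urn C | data) = 0.66757.
The predictive probability is P(purple next | data) = (2/11)(0.029145) + (7/8)(0.30329) + (2/5)(0.66757) = 0.5377.

0.538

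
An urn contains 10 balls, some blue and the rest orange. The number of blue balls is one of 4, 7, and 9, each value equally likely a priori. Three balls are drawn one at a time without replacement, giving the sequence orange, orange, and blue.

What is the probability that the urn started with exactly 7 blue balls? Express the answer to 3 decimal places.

0.259

The likelihood of the observed sequence under each hypothesis: P(data | r = 4) = (6/10)(5/9)(4/8) = 1/6; P(data | r = 7) = (3/10)(2/9)(7/8) = 7/120; P(data | r = 9) = (1/10)(0/9) = 0.
The prior-weighted likelihoods are 1/3 · 1/6 = 1/18, 1/3 · 7/120 = 7/360, 1/3 · 0 = 0; summing to 3/40.
Hence P(r = 7 | data) = (7/360) / (3/40) = 7/27.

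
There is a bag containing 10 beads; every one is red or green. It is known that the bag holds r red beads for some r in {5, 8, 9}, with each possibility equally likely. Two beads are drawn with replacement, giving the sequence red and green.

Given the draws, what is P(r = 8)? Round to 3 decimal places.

0.320

For each hypothesis, P(data | H) works out to: P(data | r = 5) = (5/10)(5/10) = 1/4; P(data | r = 8) = (8/10)(2/10) = 4/25; P(data | r = 9) = (9/10)(1/10) = 9/100.
Weighting by the prior gives 1/3 · 1/4 = 1/12, 1/3 · 4/25 = 4/75, 1/3 · 9/100 = 3/100; summing to 1/6.
So P(r = 8 | data) = (4/75) / (1/6) = 8/25.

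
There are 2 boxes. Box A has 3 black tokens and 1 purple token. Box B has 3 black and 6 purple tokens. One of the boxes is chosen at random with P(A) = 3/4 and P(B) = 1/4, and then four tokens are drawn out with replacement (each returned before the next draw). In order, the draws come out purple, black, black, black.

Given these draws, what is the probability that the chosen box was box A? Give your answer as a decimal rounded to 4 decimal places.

0.9276

For each hypothesis, P(data | H) works out to: P(data | box A) = (1/4)(3/4)(3/4)(3/4) = 0.10547; P(data | box B) = (6/9)(3/9)(3/9)(3/9) = 0.024691.
Weighting by the prior gives 3/4 · 0.10547 = 0.079102, 1/4 · 0.024691 = 0.0061728; these sum to 0.085274.
By Bayes' rule, P(box A | data) = (0.079102) / (0.085274) = 0.92761.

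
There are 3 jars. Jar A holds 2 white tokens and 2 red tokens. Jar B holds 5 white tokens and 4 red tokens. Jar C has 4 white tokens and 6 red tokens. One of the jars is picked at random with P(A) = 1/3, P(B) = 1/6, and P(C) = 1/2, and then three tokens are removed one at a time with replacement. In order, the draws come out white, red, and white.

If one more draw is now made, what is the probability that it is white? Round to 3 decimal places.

0.469

The likelihood of the observed sequence under each hypothesis: P(data | jar A) = (2/4)(2/4)(2/4) = 0.125; P(data | jar B) = (5/9)(4/9)(5/9) = 0.13717; P(data | jar C) = (4/10)(6/10)(4/10) = 0.096.
The prior-weighted likelihoods are 1/3 · 0.125 = 0.041667, 1/6 · 0.13717 = 0.022862, 1/2 · 0.096 = 0.048; these sum to 0.11253.
The posterior is then P(jar A | data) = 0.37027, P(jar B | data) = 0.20317, P(jar C | data) = 0.42656.
Averaging over the posterior, P(white next | data) = (1/2)(0.37027) + (5/9)(0.20317) + (2/5)(0.42656) = 0.46863.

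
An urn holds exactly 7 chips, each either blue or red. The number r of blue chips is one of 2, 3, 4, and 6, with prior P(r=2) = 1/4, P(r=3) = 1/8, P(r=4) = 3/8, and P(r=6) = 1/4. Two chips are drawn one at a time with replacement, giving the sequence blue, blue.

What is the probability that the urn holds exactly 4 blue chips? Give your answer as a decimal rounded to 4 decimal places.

0.3504

For each hypothesis, P(data | H) works out to: P(data | r = 2) = (2/7)(2/7) = 4/49; P(data | r = 3) = (3/7)(3/7) = 9/49; P(data | r = 4) = (4/7)(4/7) = 16/49; P(data | r = 6) = (6/7)(6/7) = 36/49.
The prior-weighted likelihoods are 1/4 · 4/49 = 1/49, 1/8 · 9/49 = 9/392, 3/8 · 16/49 = 6/49, 1/4 · 36/49 = 9/49; with total 137/392.
So P(r = 4 | data) = (6/49) / (137/392) = 48/137.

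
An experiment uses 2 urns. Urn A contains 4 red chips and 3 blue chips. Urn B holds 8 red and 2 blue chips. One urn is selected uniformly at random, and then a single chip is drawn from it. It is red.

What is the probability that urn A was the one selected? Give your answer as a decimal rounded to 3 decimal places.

Compute the likelihood of this draw for each case: P(data | urn A) = (4/7) = 4/7; P(data | urn B) = (8/10) = 4/5.
Multiplying each by its prior: 1/2 · 4/7 = 2/7, 1/2 · 4/5 = 2/5; summing to 24/35.
Hence P(urn A | data) = (2/7) / (24/35) = 5/12.

0.417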